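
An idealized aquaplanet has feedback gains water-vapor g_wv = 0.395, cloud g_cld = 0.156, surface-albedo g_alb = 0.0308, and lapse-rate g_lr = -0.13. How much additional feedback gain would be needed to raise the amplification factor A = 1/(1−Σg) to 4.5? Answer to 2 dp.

Current total gain = 0.4518.
Target gain for A = 4.5: g* = 1 − 1/4.5 = 0.7778.
Additional gain needed = 0.7778 − 0.4518 = 0.33.

0.33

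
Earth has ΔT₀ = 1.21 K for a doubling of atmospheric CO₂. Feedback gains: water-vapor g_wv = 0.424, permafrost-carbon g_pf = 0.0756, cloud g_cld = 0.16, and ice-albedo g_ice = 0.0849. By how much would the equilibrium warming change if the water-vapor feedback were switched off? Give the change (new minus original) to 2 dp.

-2.96 K

Original: g = 0.7445, ΔT = 1.21/(1−0.7445) = 4.7358 K.
Without water-vapor: g' = 0.3205, ΔT' = 1.21/(1−0.3205) = 1.7807 K.
Change = 1.7807 − 4.7358 = -2.96 K.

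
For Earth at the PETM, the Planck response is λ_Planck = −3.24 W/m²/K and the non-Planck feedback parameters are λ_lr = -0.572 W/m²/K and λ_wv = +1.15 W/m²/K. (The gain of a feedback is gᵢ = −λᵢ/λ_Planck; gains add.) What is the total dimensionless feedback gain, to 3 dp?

Convert to gains: g_lr = -0.572/3.24 = -0.1765; g_wv = 1.15/3.24 = 0.3549.
Total gain g = 0.1784.

0.178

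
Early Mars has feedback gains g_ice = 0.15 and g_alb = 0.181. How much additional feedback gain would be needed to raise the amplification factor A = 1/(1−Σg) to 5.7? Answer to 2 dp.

0.49

Current total gain = 0.331.
Target gain for A = 5.7: g* = 1 − 1/5.7 = 0.8246.
Additional gain needed = 0.8246 − 0.331 = 0.49.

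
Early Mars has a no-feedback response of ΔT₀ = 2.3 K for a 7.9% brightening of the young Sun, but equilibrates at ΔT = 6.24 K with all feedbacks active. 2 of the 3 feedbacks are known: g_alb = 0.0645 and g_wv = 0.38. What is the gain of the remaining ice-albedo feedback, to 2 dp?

0.19

Amplification A = ΔT/ΔT₀ = 6.24/2.3 = 2.713.
Total gain g = 1 − 1/A = 1 − 1/2.713 = 0.6314.
Known gains sum to 0.0645 + 0.38 = 0.4445.
g_ice = 0.6314 − 0.4445 = 0.19.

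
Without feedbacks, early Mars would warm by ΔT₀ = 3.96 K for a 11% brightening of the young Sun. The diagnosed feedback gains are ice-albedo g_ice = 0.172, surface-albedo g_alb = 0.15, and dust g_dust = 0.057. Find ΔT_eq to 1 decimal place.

Total gain g = 0.172 + 0.15 + 0.057 = 0.379.
Amplification A = 1/(1 − 0.379) = 1.61.
ΔT = 3.96 × 1.61 = 6.4 K.

6.4 K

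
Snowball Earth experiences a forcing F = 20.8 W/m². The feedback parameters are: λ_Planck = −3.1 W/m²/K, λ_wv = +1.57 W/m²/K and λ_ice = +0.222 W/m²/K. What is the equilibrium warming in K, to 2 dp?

Net feedback parameter λ = (−3.1) + (+1.57) + (+0.222) = -1.308 W/m²/K.
ΔT = −F/λ = −20.8/(-1.308) = 15.90 K.

15.90 K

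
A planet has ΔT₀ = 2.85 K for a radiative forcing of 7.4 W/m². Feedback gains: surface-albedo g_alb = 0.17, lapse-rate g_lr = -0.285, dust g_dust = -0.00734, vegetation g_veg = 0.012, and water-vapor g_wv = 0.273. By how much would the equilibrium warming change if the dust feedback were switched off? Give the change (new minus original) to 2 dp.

Original: g = 0.16266, ΔT = 2.85/(1−0.16266) = 3.4036 K.
Without dust: g' = 0.17, ΔT' = 2.85/(1−0.17) = 3.4337 K.
Change = 3.4337 − 3.4036 = 0.03 K.

0.03 K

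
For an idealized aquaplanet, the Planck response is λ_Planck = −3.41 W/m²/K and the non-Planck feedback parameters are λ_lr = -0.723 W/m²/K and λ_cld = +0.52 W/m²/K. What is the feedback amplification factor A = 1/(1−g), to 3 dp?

0.944

Convert to gains: g_lr = -0.723/3.41 = -0.212; g_cld = 0.52/3.41 = 0.1525.
Total gain g = -0.0595.
A = 1/(1 + 0.0595) = 0.944.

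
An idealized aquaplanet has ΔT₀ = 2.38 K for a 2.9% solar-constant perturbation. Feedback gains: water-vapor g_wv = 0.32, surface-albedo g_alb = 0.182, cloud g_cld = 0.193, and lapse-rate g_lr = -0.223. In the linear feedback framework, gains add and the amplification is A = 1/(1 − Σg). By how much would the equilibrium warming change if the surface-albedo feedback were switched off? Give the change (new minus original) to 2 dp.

-1.16 K

Original: g = 0.472, ΔT = 2.38/(1−0.472) = 4.5076 K.
Without surface-albedo: g' = 0.29, ΔT' = 2.38/(1−0.29) = 3.3521 K.
Change = 3.3521 − 4.5076 = -1.16 K.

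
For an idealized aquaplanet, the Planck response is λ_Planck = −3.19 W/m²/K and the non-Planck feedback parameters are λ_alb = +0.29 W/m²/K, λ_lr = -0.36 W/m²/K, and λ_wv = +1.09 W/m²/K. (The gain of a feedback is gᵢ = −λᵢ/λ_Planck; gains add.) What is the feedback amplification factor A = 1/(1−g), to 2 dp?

1.47

Convert to gains: g_alb = 0.29/3.19 = 0.09091; g_lr = -0.36/3.19 = -0.1129; g_wv = 1.09/3.19 = 0.3417.
Total gain g = 0.31971.
A = 1/(1 − 0.31971) = 1.47.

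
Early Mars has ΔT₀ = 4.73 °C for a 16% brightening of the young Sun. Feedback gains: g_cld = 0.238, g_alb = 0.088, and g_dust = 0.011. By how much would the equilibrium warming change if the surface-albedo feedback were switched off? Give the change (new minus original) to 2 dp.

-0.84 °C

Original: g = 0.337, ΔT = 4.73/(1−0.337) = 7.1342 °C.
Without surface-albedo: g' = 0.249, ΔT' = 4.73/(1−0.249) = 6.2983 °C.
Change = 6.2983 − 7.1342 = -0.84 °C.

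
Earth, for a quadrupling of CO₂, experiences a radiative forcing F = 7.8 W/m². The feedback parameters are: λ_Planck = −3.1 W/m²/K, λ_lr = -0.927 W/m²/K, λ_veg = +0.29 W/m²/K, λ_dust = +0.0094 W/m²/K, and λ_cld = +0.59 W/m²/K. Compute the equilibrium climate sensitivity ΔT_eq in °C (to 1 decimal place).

Net feedback parameter λ = (−3.1) + (-0.927) + (+0.29) + (+0.0094) + (+0.59) = -3.1376 W/m²/K.
ΔT = −F/λ = −7.8/(-3.1376) = 2.5 °C.

2.5 °C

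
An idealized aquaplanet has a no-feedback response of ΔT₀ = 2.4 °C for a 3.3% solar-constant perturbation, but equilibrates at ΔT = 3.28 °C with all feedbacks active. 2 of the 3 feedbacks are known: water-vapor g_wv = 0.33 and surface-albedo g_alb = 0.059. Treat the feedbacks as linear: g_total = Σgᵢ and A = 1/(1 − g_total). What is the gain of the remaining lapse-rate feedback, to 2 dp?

-0.12

Amplification A = ΔT/ΔT₀ = 3.28/2.4 = 1.367.
Total gain g = 1 − 1/A = 1 − 1/1.367 = 0.2685.
Known gains sum to 0.33 + 0.059 = 0.389.
g_lr = 0.2685 − 0.389 = -0.12.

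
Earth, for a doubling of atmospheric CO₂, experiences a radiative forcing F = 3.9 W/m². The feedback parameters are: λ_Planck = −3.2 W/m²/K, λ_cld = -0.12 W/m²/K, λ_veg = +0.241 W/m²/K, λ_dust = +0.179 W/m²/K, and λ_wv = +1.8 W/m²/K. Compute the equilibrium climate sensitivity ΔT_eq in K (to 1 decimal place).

3.5 K

Net feedback parameter λ = (−3.2) + (-0.12) + (+0.241) + (+0.179) + (+1.8) = -1.1 W/m²/K.
ΔT = −F/λ = −3.9/(-1.1) = 3.5 K.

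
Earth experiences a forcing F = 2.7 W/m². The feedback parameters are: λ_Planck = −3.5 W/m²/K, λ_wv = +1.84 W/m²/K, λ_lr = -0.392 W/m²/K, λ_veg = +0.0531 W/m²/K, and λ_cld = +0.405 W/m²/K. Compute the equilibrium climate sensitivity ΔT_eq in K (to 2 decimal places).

Net feedback parameter λ = (−3.5) + (+1.84) + (-0.392) + (+0.0531) + (+0.405) = -1.5939 W/m²/K.
ΔT = −F/λ = −2.7/(-1.5939) = 1.69 K.

1.69 K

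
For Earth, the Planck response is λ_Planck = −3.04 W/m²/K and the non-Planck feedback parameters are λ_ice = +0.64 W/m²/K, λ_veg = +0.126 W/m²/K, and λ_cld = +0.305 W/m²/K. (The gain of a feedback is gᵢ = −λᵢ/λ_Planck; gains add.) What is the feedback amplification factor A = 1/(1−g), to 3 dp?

Convert to gains: g_ice = 0.64/3.04 = 0.2105; g_veg = 0.126/3.04 = 0.04145; g_cld = 0.305/3.04 = 0.1003.
Total gain g = 0.35225.
A = 1/(1 − 0.35225) = 1.544.

1.544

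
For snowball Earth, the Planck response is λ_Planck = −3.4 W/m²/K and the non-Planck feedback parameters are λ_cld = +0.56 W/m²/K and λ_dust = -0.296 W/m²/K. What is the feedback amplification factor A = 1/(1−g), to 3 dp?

Convert to gains: g_cld = 0.56/3.4 = 0.1647; g_dust = -0.296/3.4 = -0.08706.
Total gain g = 0.07764.
A = 1/(1 − 0.07764) = 1.084.

1.084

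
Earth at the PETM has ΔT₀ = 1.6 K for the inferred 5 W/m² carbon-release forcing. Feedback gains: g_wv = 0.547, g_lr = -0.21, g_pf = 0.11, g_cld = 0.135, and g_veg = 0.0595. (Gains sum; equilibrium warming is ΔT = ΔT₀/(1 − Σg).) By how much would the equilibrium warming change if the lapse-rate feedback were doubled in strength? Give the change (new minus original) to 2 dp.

-1.65 K

Original: g = 0.6415, ΔT = 1.6/(1−0.6415) = 4.4630 K.
With doubled lapse-rate: g' = 0.4315, ΔT' = 1.6/(1−0.4315) = 2.8144 K.
Change = 2.8144 − 4.4630 = -1.65 K.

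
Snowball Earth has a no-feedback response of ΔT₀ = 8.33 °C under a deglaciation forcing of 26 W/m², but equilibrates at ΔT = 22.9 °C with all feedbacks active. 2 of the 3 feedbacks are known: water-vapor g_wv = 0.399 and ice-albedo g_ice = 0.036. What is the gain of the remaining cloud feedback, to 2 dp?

Amplification A = ΔT/ΔT₀ = 22.9/8.33 = 2.749.
Total gain g = 1 − 1/A = 1 − 1/2.749 = 0.6362.
Known gains sum to 0.399 + 0.036 = 0.435.
g_cld = 0.6362 − 0.435 = 0.20.

0.20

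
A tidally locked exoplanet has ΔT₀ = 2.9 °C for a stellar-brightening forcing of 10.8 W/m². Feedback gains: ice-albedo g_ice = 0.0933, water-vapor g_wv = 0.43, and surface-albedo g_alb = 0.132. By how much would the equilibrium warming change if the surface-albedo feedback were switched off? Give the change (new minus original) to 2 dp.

Original: g = 0.6553, ΔT = 2.9/(1−0.6553) = 8.4131 °C.
Without surface-albedo: g' = 0.5233, ΔT' = 2.9/(1−0.5233) = 6.0835 °C.
Change = 6.0835 − 8.4131 = -2.33 °C.

-2.33 °C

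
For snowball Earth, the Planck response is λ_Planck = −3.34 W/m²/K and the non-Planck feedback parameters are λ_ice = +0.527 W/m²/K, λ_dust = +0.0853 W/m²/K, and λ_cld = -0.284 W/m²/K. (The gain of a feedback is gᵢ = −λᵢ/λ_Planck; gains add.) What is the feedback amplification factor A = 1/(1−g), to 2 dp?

Convert to gains: g_ice = 0.527/3.34 = 0.1578; g_dust = 0.0853/3.34 = 0.02554; g_cld = -0.284/3.34 = -0.08503.
Total gain g = 0.09831.
A = 1/(1 − 0.09831) = 1.11.

1.11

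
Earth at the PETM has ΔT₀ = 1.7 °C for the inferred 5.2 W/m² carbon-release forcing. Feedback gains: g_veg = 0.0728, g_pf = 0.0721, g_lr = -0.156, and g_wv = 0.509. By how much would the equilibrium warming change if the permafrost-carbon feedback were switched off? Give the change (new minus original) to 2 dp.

-0.43 °C

Original: g = 0.4979, ΔT = 1.7/(1−0.4979) = 3.3858 °C.
Without permafrost-carbon: g' = 0.4258, ΔT' = 1.7/(1−0.4258) = 2.9606 °C.
Change = 2.9606 − 3.3858 = -0.43 °C.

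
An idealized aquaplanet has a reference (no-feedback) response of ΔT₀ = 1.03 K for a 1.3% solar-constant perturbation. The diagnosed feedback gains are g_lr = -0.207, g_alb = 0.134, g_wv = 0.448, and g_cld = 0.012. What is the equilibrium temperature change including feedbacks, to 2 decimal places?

1.68 K

Total gain g = -0.207 + 0.134 + 0.448 + 0.012 = 0.387.
Amplification A = 1/(1 − 0.387) = 1.631.
ΔT = 1.03 × 1.631 = 1.68 K.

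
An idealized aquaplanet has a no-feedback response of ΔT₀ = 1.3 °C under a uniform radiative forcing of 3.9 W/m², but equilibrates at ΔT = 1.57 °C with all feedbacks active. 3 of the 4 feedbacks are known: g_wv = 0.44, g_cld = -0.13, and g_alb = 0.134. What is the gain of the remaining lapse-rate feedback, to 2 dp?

Amplification A = ΔT/ΔT₀ = 1.57/1.3 = 1.208.
Total gain g = 1 − 1/A = 1 − 1/1.208 = 0.1722.
Known gains sum to 0.44 − 0.13 + 0.134 = 0.444.
g_lr = 0.1722 − 0.444 = -0.27.

-0.27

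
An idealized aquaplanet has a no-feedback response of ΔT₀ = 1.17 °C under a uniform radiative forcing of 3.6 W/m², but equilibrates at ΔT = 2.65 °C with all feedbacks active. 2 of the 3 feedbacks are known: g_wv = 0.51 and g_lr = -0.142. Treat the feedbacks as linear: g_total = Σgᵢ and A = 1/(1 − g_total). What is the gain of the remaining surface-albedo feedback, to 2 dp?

Amplification A = ΔT/ΔT₀ = 2.65/1.17 = 2.265.
Total gain g = 1 − 1/A = 1 − 1/2.265 = 0.5585.
Known gains sum to 0.51 − 0.142 = 0.368.
g_alb = 0.5585 − 0.368 = 0.19.

0.19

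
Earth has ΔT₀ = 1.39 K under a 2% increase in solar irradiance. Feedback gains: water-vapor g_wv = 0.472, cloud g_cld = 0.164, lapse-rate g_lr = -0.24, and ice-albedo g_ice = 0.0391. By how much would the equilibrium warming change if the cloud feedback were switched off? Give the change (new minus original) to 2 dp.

Original: g = 0.4351, ΔT = 1.39/(1−0.4351) = 2.4606 K.
Without cloud: g' = 0.2711, ΔT' = 1.39/(1−0.2711) = 1.9070 K.
Change = 1.9070 − 2.4606 = -0.55 K.

-0.55 K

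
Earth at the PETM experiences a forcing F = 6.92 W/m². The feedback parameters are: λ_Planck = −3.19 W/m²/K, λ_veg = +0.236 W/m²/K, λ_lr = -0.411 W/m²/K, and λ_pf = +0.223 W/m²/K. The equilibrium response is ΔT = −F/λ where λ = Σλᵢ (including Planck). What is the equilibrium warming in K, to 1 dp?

Net feedback parameter λ = (−3.19) + (+0.236) + (-0.411) + (+0.223) = -3.142 W/m²/K.
ΔT = −F/λ = −6.92/(-3.142) = 2.2 K.

2.2 K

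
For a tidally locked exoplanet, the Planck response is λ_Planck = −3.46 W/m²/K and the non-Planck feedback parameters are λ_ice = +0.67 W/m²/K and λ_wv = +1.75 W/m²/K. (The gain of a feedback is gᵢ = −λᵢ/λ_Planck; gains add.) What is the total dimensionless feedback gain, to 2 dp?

0.70

Convert to gains: g_ice = 0.67/3.46 = 0.1936; g_wv = 1.75/3.46 = 0.5058.
Total gain g = 0.6994.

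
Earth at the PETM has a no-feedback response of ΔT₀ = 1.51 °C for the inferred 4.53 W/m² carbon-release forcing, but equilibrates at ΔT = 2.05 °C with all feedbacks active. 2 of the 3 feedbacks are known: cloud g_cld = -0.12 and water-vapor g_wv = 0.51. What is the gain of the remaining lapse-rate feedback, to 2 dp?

-0.13

Amplification A = ΔT/ΔT₀ = 2.05/1.51 = 1.358.
Total gain g = 1 − 1/A = 1 − 1/1.358 = 0.2636.
Known gains sum to -0.12 + 0.51 = 0.39.
g_lr = 0.2636 − 0.39 = -0.13.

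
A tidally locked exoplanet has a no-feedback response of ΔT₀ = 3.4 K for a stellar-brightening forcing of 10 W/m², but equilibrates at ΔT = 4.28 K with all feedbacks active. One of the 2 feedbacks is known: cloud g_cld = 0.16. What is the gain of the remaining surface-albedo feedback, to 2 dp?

0.05

Amplification A = ΔT/ΔT₀ = 4.28/3.4 = 1.259.
Total gain g = 1 − 1/A = 1 − 1/1.259 = 0.2057.
The known gain is 0.16.
g_alb = 0.2057 − 0.16 = 0.05.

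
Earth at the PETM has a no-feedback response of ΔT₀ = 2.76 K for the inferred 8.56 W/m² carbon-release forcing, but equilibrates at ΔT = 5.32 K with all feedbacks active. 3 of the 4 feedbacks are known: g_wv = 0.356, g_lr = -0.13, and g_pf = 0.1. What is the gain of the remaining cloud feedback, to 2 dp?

Amplification A = ΔT/ΔT₀ = 5.32/2.76 = 1.928.
Total gain g = 1 − 1/A = 1 − 1/1.928 = 0.4813.
Known gains sum to 0.356 − 0.13 + 0.1 = 0.326.
g_cld = 0.4813 − 0.326 = 0.16.

0.16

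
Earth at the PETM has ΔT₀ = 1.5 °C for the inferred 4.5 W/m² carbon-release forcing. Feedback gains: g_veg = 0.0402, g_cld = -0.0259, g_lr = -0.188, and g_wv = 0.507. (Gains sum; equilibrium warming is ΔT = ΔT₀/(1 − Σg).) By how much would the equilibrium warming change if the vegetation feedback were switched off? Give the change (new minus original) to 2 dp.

Original: g = 0.3333, ΔT = 1.5/(1−0.3333) = 2.2499 °C.
Without vegetation: g' = 0.2931, ΔT' = 1.5/(1−0.2931) = 2.1219 °C.
Change = 2.1219 − 2.2499 = -0.13 °C.

-0.13 °C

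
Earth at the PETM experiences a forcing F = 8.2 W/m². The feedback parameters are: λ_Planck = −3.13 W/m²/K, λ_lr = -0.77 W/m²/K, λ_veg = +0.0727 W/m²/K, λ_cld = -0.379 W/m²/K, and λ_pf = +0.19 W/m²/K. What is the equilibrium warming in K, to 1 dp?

Net feedback parameter λ = (−3.13) + (-0.77) + (+0.0727) + (-0.379) + (+0.19) = -4.0163 W/m²/K.
ΔT = −F/λ = −8.2/(-4.0163) = 2.0 K.

2.0 K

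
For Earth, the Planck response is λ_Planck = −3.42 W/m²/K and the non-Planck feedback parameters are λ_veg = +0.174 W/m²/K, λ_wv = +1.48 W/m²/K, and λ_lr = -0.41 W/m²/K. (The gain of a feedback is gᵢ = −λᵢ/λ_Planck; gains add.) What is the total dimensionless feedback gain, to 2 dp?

0.36

Convert to gains: g_veg = 0.174/3.42 = 0.05088; g_wv = 1.48/3.42 = 0.4327; g_lr = -0.41/3.42 = -0.1199.
Total gain g = 0.36368.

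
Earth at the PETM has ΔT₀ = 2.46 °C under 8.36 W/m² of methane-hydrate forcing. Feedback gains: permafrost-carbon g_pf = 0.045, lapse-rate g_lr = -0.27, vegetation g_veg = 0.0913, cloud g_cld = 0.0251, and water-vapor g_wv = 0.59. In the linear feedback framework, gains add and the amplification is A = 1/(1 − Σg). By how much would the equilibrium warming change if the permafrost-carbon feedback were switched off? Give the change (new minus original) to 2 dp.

-0.38 °C

Original: g = 0.4814, ΔT = 2.46/(1−0.4814) = 4.7435 °C.
Without permafrost-carbon: g' = 0.4364, ΔT' = 2.46/(1−0.4364) = 4.3648 °C.
Change = 4.3648 − 4.7435 = -0.38 °C.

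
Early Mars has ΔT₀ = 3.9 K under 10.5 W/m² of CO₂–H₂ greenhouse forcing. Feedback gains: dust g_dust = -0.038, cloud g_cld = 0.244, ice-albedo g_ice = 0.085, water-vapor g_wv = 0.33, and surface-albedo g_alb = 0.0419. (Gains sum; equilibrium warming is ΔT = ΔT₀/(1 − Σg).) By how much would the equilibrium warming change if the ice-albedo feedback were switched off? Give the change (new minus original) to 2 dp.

Original: g = 0.6629, ΔT = 3.9/(1−0.6629) = 11.5693 K.
Without ice-albedo: g' = 0.5779, ΔT' = 3.9/(1−0.5779) = 9.2395 K.
Change = 9.2395 − 11.5693 = -2.33 K.

-2.33 K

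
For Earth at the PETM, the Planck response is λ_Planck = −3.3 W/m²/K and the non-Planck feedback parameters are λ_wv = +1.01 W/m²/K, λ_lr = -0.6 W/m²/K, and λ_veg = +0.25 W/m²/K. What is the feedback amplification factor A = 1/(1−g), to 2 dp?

1.25

Convert to gains: g_wv = 1.01/3.3 = 0.3061; g_lr = -0.6/3.3 = -0.1818; g_veg = 0.25/3.3 = 0.07576.
Total gain g = 0.20006.
A = 1/(1 − 0.20006) = 1.25.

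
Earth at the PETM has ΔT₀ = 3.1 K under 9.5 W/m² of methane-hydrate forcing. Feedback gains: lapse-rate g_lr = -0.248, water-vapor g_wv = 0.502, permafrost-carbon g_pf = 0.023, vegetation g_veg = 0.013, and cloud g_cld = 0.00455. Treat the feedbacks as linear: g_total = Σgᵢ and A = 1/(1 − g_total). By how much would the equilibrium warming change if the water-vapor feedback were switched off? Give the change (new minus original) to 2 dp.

Original: g = 0.29455, ΔT = 3.1/(1−0.29455) = 4.3944 K.
Without water-vapor: g' = -0.20745, ΔT' = 3.1/(1+0.20745) = 2.5674 K.
Change = 2.5674 − 4.3944 = -1.83 K.

-1.83 K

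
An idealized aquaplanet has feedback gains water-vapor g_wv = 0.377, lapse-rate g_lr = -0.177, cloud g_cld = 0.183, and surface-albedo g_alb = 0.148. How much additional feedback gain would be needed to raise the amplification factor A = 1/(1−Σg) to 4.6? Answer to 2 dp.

Current total gain = 0.531.
Target gain for A = 4.6: g* = 1 − 1/4.6 = 0.7826.
Additional gain needed = 0.7826 − 0.531 = 0.25.

0.25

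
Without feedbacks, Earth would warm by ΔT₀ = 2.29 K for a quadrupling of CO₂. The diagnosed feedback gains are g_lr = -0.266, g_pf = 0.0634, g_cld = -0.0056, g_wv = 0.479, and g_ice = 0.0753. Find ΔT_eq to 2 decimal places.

3.50 K

Total gain g = -0.266 + 0.0634 − 0.0056 + 0.479 + 0.0753 = 0.3461.
Amplification A = 1/(1 − 0.3461) = 1.529.
ΔT = 2.29 × 1.529 = 3.50 K.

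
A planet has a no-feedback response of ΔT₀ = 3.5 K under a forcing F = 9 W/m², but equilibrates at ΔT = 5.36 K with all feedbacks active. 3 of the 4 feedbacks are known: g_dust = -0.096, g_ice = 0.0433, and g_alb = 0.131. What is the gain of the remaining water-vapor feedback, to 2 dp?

0.27

Amplification A = ΔT/ΔT₀ = 5.36/3.5 = 1.531.
Total gain g = 1 − 1/A = 1 − 1/1.531 = 0.3468.
Known gains sum to -0.096 + 0.0433 + 0.131 = 0.0783.
g_wv = 0.3468 − 0.0783 = 0.27.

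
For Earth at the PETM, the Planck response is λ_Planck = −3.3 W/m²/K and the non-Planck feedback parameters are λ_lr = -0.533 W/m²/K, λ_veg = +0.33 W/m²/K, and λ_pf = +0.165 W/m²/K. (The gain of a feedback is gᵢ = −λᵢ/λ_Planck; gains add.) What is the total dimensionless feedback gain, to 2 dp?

-0.01

Convert to gains: g_lr = -0.533/3.3 = -0.1615; g_veg = 0.33/3.3 = 0.1; g_pf = 0.165/3.3 = 0.05.
Total gain g = -0.0115.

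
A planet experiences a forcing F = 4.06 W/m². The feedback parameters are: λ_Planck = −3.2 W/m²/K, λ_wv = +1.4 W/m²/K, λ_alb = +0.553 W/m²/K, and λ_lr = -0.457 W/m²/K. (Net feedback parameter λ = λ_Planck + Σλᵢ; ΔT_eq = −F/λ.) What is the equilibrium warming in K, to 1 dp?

2.4 K

Net feedback parameter λ = (−3.2) + (+1.4) + (+0.553) + (-0.457) = -1.704 W/m²/K.
ΔT = −F/λ = −4.06/(-1.704) = 2.4 K.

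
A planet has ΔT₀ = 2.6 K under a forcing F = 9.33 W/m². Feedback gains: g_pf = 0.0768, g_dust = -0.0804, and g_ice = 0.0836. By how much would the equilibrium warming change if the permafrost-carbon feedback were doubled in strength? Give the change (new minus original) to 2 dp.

Original: g = 0.08, ΔT = 2.6/(1−0.08) = 2.8261 K.
With doubled permafrost-carbon: g' = 0.1568, ΔT' = 2.6/(1−0.1568) = 3.0835 K.
Change = 3.0835 − 2.8261 = 0.26 K.

0.26 K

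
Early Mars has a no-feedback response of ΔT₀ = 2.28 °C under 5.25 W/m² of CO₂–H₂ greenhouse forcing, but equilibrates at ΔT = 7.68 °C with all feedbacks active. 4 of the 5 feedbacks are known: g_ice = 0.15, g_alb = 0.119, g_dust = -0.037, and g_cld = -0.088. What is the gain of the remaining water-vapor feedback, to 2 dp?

Amplification A = ΔT/ΔT₀ = 7.68/2.28 = 3.368.
Total gain g = 1 − 1/A = 1 − 1/3.368 = 0.7031.
Known gains sum to 0.15 + 0.119 − 0.037 − 0.088 = 0.144.
g_wv = 0.7031 − 0.144 = 0.56.

0.56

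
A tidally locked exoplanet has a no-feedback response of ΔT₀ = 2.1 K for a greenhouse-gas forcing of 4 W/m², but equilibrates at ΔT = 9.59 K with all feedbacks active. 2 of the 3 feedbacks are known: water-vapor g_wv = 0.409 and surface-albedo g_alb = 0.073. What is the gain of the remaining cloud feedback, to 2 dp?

Amplification A = ΔT/ΔT₀ = 9.59/2.1 = 4.567.
Total gain g = 1 − 1/A = 1 − 1/4.567 = 0.781.
Known gains sum to 0.409 + 0.073 = 0.482.
g_cld = 0.781 − 0.482 = 0.30.

0.30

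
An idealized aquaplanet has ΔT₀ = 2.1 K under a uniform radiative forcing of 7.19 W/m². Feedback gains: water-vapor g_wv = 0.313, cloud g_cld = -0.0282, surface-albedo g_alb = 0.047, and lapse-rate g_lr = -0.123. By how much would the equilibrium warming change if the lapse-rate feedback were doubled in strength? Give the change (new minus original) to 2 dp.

-0.36 K

Original: g = 0.2088, ΔT = 2.1/(1−0.2088) = 2.6542 K.
With doubled lapse-rate: g' = 0.0858, ΔT' = 2.1/(1−0.0858) = 2.2971 K.
Change = 2.2971 − 2.6542 = -0.36 K.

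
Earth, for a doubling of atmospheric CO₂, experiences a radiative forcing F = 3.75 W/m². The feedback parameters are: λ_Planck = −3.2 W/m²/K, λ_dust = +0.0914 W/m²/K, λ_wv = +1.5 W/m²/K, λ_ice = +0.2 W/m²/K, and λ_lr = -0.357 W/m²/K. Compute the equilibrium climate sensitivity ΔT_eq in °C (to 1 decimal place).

Net feedback parameter λ = (−3.2) + (+0.0914) + (+1.5) + (+0.2) + (-0.357) = -1.7656 W/m²/K.
ΔT = −F/λ = −3.75/(-1.7656) = 2.1 °C.

2.1 °C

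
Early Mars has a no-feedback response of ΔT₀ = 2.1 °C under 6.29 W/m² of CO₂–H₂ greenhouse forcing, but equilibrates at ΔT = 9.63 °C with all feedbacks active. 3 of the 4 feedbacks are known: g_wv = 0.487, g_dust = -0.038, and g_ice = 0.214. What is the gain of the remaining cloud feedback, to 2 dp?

Amplification A = ΔT/ΔT₀ = 9.63/2.1 = 4.586.
Total gain g = 1 − 1/A = 1 − 1/4.586 = 0.7819.
Known gains sum to 0.487 − 0.038 + 0.214 = 0.663.
g_cld = 0.7819 − 0.663 = 0.12.

0.12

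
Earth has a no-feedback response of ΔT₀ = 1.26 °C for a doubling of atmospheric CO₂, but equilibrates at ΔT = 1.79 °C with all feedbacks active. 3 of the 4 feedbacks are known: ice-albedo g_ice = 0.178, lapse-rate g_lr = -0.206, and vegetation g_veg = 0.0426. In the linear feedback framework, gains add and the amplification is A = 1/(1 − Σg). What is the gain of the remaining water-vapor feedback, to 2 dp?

0.28

Amplification A = ΔT/ΔT₀ = 1.79/1.26 = 1.421.
Total gain g = 1 − 1/A = 1 − 1/1.421 = 0.2963.
Known gains sum to 0.178 − 0.206 + 0.0426 = 0.0146.
g_wv = 0.2963 − 0.0146 = 0.28.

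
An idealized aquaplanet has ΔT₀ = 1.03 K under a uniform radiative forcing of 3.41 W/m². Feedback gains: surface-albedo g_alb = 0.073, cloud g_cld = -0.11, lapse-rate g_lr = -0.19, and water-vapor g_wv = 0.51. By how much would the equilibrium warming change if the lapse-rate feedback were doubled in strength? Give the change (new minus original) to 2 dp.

Original: g = 0.283, ΔT = 1.03/(1−0.283) = 1.4365 K.
With doubled lapse-rate: g' = 0.093, ΔT' = 1.03/(1−0.093) = 1.1356 K.
Change = 1.1356 − 1.4365 = -0.30 K.

-0.30 K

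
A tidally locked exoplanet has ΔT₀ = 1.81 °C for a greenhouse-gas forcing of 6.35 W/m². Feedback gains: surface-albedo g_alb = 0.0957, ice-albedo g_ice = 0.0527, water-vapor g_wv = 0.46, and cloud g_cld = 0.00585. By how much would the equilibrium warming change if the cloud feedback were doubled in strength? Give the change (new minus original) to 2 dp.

0.07 °C

Original: g = 0.61425, ΔT = 1.81/(1−0.61425) = 4.6922 °C.
With doubled cloud: g' = 0.6201, ΔT' = 1.81/(1−0.6201) = 4.7644 °C.
Change = 4.7644 − 4.6922 = 0.07 °C.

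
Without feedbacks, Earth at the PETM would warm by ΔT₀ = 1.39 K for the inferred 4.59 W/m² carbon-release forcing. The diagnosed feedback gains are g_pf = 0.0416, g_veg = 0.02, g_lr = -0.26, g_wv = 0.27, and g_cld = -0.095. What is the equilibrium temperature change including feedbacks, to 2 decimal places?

1.36 K

Total gain g = 0.0416 + 0.02 − 0.26 + 0.27 − 0.095 = -0.0234.
Amplification A = 1/(1 + 0.0234) = 0.9771.
ΔT = 1.39 × 0.9771 = 1.36 K.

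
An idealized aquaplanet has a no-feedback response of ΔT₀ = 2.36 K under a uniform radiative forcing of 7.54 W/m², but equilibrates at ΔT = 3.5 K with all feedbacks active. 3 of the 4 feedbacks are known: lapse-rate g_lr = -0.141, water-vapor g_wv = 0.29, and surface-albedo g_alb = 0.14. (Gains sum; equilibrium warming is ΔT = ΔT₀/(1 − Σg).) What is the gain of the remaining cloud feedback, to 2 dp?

0.04

Amplification A = ΔT/ΔT₀ = 3.5/2.36 = 1.483.
Total gain g = 1 − 1/A = 1 − 1/1.483 = 0.3257.
Known gains sum to -0.141 + 0.29 + 0.14 = 0.289.
g_cld = 0.3257 − 0.289 = 0.04.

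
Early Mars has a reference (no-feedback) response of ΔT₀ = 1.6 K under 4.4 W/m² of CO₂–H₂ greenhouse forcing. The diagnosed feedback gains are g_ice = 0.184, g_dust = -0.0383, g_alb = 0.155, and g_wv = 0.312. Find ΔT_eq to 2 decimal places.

4.13 K

Total gain g = 0.184 − 0.0383 + 0.155 + 0.312 = 0.6127.
Amplification A = 1/(1 − 0.6127) = 2.582.
ΔT = 1.6 × 2.582 = 4.13 K.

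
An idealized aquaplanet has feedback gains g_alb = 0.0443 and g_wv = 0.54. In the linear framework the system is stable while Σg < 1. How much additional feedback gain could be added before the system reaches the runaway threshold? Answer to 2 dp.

Current total gain = 0.0443 + 0.54 = 0.5843.
Margin to runaway = 1 − 0.5843 = 0.42.

0.42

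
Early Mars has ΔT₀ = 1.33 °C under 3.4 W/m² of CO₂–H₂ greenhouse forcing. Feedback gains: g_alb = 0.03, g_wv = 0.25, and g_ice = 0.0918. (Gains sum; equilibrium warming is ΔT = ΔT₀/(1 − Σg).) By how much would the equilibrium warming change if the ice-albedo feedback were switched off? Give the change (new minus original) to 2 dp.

Original: g = 0.3718, ΔT = 1.33/(1−0.3718) = 2.1172 °C.
Without ice-albedo: g' = 0.28, ΔT' = 1.33/(1−0.28) = 1.8472 °C.
Change = 1.8472 − 2.1172 = -0.27 °C.

-0.27 °C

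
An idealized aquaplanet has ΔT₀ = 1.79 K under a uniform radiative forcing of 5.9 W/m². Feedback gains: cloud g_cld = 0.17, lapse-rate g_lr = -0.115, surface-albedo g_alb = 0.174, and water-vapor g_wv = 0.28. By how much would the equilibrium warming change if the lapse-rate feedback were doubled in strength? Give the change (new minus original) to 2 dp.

-0.69 K

Original: g = 0.509, ΔT = 1.79/(1−0.509) = 3.6456 K.
With doubled lapse-rate: g' = 0.394, ΔT' = 1.79/(1−0.394) = 2.9538 K.
Change = 2.9538 − 3.6456 = -0.69 K.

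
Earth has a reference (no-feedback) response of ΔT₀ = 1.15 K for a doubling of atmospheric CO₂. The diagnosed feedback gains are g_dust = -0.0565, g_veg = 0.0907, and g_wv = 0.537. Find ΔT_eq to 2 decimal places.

Total gain g = -0.0565 + 0.0907 + 0.537 = 0.5712.
Amplification A = 1/(1 − 0.5712) = 2.332.
ΔT = 1.15 × 2.332 = 2.68 K.

2.68 K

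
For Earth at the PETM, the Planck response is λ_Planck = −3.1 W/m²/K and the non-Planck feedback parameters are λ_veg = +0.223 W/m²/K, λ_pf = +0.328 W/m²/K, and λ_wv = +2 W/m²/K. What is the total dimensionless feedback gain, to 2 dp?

Convert to gains: g_veg = 0.223/3.1 = 0.07194; g_pf = 0.328/3.1 = 0.1058; g_wv = 2/3.1 = 0.6452.
Total gain g = 0.82294.

0.82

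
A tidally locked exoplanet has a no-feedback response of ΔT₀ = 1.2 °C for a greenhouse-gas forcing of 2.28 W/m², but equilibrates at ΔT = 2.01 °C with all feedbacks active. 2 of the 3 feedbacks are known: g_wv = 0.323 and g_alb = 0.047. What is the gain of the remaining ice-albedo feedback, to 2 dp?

0.03

Amplification A = ΔT/ΔT₀ = 2.01/1.2 = 1.675.
Total gain g = 1 − 1/A = 1 − 1/1.675 = 0.403.
Known gains sum to 0.323 + 0.047 = 0.37.
g_ice = 0.403 − 0.37 = 0.03.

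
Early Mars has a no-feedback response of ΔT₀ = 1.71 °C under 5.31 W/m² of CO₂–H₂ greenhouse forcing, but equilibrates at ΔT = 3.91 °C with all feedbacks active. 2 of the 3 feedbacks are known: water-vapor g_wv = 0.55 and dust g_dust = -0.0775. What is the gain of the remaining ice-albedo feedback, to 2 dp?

0.09

Amplification A = ΔT/ΔT₀ = 3.91/1.71 = 2.287.
Total gain g = 1 − 1/A = 1 − 1/2.287 = 0.5627.
Known gains sum to 0.55 − 0.0775 = 0.4725.
g_ice = 0.5627 − 0.4725 = 0.09.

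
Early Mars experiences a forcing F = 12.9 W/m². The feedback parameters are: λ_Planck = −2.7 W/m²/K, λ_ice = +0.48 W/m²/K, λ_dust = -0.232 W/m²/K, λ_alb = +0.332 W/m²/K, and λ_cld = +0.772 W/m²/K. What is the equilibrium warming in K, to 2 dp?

Net feedback parameter λ = (−2.7) + (+0.48) + (-0.232) + (+0.332) + (+0.772) = -1.348 W/m²/K.
ΔT = −F/λ = −12.9/(-1.348) = 9.57 K.

9.57 K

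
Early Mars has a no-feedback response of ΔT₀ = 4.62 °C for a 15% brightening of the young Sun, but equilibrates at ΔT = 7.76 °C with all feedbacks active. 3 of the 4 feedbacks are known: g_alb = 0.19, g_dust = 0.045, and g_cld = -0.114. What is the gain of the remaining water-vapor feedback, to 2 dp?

Amplification A = ΔT/ΔT₀ = 7.76/4.62 = 1.68.
Total gain g = 1 − 1/A = 1 − 1/1.68 = 0.4048.
Known gains sum to 0.19 + 0.045 − 0.114 = 0.121.
g_wv = 0.4048 − 0.121 = 0.28.

0.28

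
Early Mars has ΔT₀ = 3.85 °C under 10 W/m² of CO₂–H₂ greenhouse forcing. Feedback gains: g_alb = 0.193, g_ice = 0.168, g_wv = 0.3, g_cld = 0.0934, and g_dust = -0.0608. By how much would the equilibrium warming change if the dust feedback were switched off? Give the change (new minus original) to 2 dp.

3.11 °C

Original: g = 0.6936, ΔT = 3.85/(1−0.6936) = 12.5653 °C.
Without dust: g' = 0.7544, ΔT' = 3.85/(1−0.7544) = 15.6759 °C.
Change = 15.6759 − 12.5653 = 3.11 °C.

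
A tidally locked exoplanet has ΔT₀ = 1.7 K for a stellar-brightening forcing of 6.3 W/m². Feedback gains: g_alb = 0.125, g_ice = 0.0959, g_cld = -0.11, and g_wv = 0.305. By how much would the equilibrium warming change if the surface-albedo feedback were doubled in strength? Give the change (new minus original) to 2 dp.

Original: g = 0.4159, ΔT = 1.7/(1−0.4159) = 2.9105 K.
With doubled surface-albedo: g' = 0.5409, ΔT' = 1.7/(1−0.5409) = 3.7029 K.
Change = 3.7029 − 2.9105 = 0.79 K.

0.79 K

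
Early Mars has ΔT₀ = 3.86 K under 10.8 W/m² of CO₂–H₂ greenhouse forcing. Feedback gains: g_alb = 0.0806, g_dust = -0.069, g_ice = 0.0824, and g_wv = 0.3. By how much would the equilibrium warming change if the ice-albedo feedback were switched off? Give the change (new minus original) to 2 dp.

Original: g = 0.394, ΔT = 3.86/(1−0.394) = 6.3696 K.
Without ice-albedo: g' = 0.3116, ΔT' = 3.86/(1−0.3116) = 5.6072 K.
Change = 5.6072 − 6.3696 = -0.76 K.

-0.76 K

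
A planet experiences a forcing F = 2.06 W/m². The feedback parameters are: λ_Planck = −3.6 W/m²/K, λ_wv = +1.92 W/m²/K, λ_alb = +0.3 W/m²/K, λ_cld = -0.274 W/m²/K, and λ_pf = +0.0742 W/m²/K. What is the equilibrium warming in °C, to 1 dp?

Net feedback parameter λ = (−3.6) + (+1.92) + (+0.3) + (-0.274) + (+0.0742) = -1.5798 W/m²/K.
ΔT = −F/λ = −2.06/(-1.5798) = 1.3 °C.

1.3 °C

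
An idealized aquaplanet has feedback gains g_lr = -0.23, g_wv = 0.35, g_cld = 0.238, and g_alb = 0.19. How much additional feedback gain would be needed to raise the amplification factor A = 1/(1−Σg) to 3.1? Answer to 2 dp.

Current total gain = 0.548.
Target gain for A = 3.1: g* = 1 − 1/3.1 = 0.6774.
Additional gain needed = 0.6774 − 0.548 = 0.13.

0.13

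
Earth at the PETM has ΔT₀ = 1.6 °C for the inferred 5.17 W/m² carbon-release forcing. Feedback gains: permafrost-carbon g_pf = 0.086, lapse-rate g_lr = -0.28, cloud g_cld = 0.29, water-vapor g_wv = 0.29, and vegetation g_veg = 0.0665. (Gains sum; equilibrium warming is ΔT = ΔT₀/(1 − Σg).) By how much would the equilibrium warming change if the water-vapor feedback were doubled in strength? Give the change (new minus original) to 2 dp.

3.29 °C

Original: g = 0.4525, ΔT = 1.6/(1−0.4525) = 2.9224 °C.
With doubled water-vapor: g' = 0.7425, ΔT' = 1.6/(1−0.7425) = 6.2136 °C.
Change = 6.2136 − 2.9224 = 3.29 °C.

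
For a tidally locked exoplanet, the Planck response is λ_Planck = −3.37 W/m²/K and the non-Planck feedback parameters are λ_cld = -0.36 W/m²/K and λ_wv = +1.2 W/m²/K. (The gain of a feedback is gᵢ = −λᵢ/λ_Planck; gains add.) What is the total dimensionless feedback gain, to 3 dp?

Convert to gains: g_cld = -0.36/3.37 = -0.1068; g_wv = 1.2/3.37 = 0.3561.
Total gain g = 0.2493.

0.249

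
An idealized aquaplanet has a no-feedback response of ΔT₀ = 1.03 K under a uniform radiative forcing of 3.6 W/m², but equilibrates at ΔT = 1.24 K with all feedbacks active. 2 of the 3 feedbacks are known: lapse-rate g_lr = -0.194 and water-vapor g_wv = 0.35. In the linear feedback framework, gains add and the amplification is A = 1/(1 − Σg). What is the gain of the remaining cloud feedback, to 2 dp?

0.01

Amplification A = ΔT/ΔT₀ = 1.24/1.03 = 1.204.
Total gain g = 1 − 1/A = 1 − 1/1.204 = 0.1694.
Known gains sum to -0.194 + 0.35 = 0.156.
g_cld = 0.1694 − 0.156 = 0.01.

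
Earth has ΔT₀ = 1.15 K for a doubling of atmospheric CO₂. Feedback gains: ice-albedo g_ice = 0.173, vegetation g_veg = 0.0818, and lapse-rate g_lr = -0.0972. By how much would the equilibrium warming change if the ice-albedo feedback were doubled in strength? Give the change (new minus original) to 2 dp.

0.35 K

Original: g = 0.1576, ΔT = 1.15/(1−0.1576) = 1.3651 K.
With doubled ice-albedo: g' = 0.3306, ΔT' = 1.15/(1−0.3306) = 1.7180 K.
Change = 1.7180 − 1.3651 = 0.35 K.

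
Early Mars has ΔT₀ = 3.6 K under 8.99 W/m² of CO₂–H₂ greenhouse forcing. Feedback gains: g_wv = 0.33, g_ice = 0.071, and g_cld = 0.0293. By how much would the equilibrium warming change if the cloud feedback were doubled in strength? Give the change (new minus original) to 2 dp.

0.34 K

Original: g = 0.4303, ΔT = 3.6/(1−0.4303) = 6.3191 K.
With doubled cloud: g' = 0.4596, ΔT' = 3.6/(1−0.4596) = 6.6617 K.
Change = 6.6617 − 6.3191 = 0.34 K.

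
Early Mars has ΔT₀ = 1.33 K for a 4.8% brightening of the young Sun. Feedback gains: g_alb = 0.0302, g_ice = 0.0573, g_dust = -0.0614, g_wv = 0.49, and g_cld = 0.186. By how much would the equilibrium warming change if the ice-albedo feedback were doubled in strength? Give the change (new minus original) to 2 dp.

Original: g = 0.7021, ΔT = 1.33/(1−0.7021) = 4.4646 K.
With doubled ice-albedo: g' = 0.7594, ΔT' = 1.33/(1−0.7594) = 5.5278 K.
Change = 5.5278 − 4.4646 = 1.06 K.

1.06 K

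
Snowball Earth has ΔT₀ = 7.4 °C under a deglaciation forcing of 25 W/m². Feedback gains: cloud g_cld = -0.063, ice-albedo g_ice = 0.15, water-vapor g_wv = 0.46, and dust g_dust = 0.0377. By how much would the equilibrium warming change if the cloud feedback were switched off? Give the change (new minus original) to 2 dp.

Original: g = 0.5847, ΔT = 7.4/(1−0.5847) = 17.8184 °C.
Without cloud: g' = 0.6477, ΔT' = 7.4/(1−0.6477) = 21.0048 °C.
Change = 21.0048 − 17.8184 = 3.19 °C.

3.19 °C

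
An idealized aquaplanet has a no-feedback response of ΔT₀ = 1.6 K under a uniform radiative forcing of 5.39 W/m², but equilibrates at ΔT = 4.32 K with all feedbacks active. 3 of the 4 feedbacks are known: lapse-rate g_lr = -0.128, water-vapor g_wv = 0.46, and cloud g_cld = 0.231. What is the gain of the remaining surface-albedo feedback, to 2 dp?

0.07

Amplification A = ΔT/ΔT₀ = 4.32/1.6 = 2.7.
Total gain g = 1 − 1/A = 1 − 1/2.7 = 0.6296.
Known gains sum to -0.128 + 0.46 + 0.231 = 0.563.
g_alb = 0.6296 − 0.563 = 0.07.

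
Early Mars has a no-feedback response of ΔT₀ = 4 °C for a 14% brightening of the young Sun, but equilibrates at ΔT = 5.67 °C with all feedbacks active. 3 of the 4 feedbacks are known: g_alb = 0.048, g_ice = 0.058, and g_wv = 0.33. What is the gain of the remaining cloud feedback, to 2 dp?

Amplification A = ΔT/ΔT₀ = 5.67/4 = 1.417.
Total gain g = 1 − 1/A = 1 − 1/1.417 = 0.2943.
Known gains sum to 0.048 + 0.058 + 0.33 = 0.436.
g_cld = 0.2943 − 0.436 = -0.14.

-0.14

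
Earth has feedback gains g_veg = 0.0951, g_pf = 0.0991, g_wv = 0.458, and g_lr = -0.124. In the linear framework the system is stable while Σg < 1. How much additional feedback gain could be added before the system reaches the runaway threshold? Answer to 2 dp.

0.47

Current total gain = 0.0951 + 0.0991 + 0.458 − 0.124 = 0.5282.
Margin to runaway = 1 − 0.5282 = 0.47.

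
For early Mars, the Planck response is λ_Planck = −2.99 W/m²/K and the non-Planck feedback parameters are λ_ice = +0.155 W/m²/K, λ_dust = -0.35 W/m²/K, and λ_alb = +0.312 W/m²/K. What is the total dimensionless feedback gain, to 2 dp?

Convert to gains: g_ice = 0.155/2.99 = 0.05184; g_dust = -0.35/2.99 = -0.1171; g_alb = 0.312/2.99 = 0.1043.
Total gain g = 0.03904.

0.04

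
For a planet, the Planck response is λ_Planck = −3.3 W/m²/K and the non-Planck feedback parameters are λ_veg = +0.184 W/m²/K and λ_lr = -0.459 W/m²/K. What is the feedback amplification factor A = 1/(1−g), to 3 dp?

Convert to gains: g_veg = 0.184/3.3 = 0.05576; g_lr = -0.459/3.3 = -0.1391.
Total gain g = -0.08334.
A = 1/(1 + 0.08334) = 0.923.

0.923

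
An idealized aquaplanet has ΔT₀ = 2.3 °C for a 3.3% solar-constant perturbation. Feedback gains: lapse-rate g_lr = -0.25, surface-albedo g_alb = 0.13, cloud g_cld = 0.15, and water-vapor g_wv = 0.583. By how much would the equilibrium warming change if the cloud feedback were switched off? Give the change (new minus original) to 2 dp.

-1.66 °C

Original: g = 0.613, ΔT = 2.3/(1−0.613) = 5.9432 °C.
Without cloud: g' = 0.463, ΔT' = 2.3/(1−0.463) = 4.2831 °C.
Change = 4.2831 − 5.9432 = -1.66 °C.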